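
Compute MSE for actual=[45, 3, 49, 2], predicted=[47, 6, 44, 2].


Squared errors: (45-47)²=4, (3-6)²=9, (49-44)²=25, (2-2)²=0
Sum = 38
MSE = 38/4 = 19/2

19/2


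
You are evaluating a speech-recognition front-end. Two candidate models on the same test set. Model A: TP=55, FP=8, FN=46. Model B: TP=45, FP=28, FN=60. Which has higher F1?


Model A: P=55/63=0.873, R=55/101=0.5446, F1=2PR/(P+R)=2TP/(2TP+FP+FN)=110/164=0.6707
Model B: P=45/73=0.6164, R=45/105=0.4286, F1=2PR/(P+R)=2TP/(2TP+FP+FN)=90/178=0.5056
0.6707 > 0.5056 → Model A

Model A


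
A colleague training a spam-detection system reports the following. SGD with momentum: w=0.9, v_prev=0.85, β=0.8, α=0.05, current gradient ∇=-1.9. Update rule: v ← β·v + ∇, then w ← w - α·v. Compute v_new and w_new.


v_new = 0.8·0.85 - 1.9 = 0.68 - 1.9 = -1.22
w_new = 0.9 - 0.05·-1.22 = 0.9 + 0.061 = 0.961

v_new=-1.22, w_new=0.961


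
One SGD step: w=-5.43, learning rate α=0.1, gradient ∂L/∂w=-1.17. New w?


w_new = w - α·∇
= -5.43 - 0.1·-1.17
= -5.43 + 0.117
= -5.313

-5.313


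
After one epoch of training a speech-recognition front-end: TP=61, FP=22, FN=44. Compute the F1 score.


Precision = 61/83 = 0.7349
Recall = 61/105 = 0.581
F1 = 2·P·R/(P+R) = 2·TP/(2·TP+FP+FN) = 122/(122+22+44) = 122/188 = 0.6489

0.6489


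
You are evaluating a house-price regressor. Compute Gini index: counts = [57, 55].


Probabilities: [57/112, 55/112] ≈ [0.5089, 0.4911]
Σpᵢ² = (3249 + 3025)/112² = 6274/12544
Gini = 1 - Σpᵢ² = 1 - 6274/12544 = 0.4998

0.4998


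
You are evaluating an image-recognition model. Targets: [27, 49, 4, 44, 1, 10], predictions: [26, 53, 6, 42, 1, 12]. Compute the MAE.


Absolute errors: |27-26|=1, |49-53|=4, |4-6|=2, |44-42|=2, |1-1|=0, |10-12|=2
Sum = 11
MAE = 11/6 = 11/6

11/6


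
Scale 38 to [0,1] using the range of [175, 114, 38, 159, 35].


min=35, max=175
(38-35)/(175-35) = 3/140 = 0.0214

0.0214


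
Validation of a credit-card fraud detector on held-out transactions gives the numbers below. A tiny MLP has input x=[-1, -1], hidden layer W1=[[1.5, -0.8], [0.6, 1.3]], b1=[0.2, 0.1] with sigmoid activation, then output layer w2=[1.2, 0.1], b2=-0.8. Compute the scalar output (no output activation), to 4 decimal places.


z1[0] = (1.5)·(-1) + (-0.8)·(-1) + 0.2 = -0.5
z1[1] = (0.6)·(-1) + (1.3)·(-1) + 0.1 = -1.8
h = sigmoid(z1) = [0.3775, 0.1419]
output = (1.2)·(0.3775) + (0.1)·(0.1419) - 0.8 = -0.3328

-0.3328


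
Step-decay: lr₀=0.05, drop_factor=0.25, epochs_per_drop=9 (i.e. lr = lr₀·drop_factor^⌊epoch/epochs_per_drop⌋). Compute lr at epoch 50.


n_drops = ⌊50/9⌋ = 5
lr = 0.05·0.25^5 = 0.05·0.0009765625 = 0.000048828125

0.000048828125


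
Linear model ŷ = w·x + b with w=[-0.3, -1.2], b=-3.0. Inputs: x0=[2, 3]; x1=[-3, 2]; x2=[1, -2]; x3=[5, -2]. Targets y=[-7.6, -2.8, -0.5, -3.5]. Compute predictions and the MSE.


ŷ0 = (-0.3)·(2) + (-1.2)·(3) - 3.0 = -7.2
ŷ1 = (-0.3)·(-3) + (-1.2)·(2) - 3.0 = -4.5
ŷ2 = (-0.3)·(1) + (-1.2)·(-2) - 3.0 = -0.9
ŷ3 = (-0.3)·(5) + (-1.2)·(-2) - 3.0 = -2.1
errors² = [0.16, 2.89, 0.16, 1.96]
MSE = 5.1700/4 = 1.2925

1.2925


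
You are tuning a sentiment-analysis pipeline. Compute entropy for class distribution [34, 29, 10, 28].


Probabilities: [34/101, 29/101, 10/101, 28/101] ≈ [0.3366, 0.2871, 0.099, 0.2772]
H = -((34/101)·log₂(34/101) + (29/101)·log₂(29/101) + (10/101)·log₂(10/101) + (28/101)·log₂(28/101))
  = 1.8891 bits

1.8891 bits


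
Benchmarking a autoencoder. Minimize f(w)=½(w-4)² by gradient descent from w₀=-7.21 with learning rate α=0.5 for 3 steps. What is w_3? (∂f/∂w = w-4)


step 1: grad = -7.21-4 = -11.21; w = -7.21 - 0.5·(-11.21) = -1.605
step 2: grad = -1.605-4 = -5.605; w = -1.605 - 0.5·(-5.605) = 1.1975
step 3: grad = 1.1975-4 = -2.8025; w = 1.1975 - 0.5·(-2.8025) = 2.59875

2.59875


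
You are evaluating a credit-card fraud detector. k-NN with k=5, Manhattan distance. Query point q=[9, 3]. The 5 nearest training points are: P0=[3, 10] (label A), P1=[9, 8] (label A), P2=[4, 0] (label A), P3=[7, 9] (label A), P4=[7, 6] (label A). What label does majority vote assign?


d(q,P0) = 13  (label A)
d(q,P1) = 5  (label A)
d(q,P2) = 8  (label A)
d(q,P3) = 8  (label A)
d(q,P4) = 5  (label A)
Votes: A=5, B=0
Majority → A

A


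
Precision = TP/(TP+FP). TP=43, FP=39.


Precision = TP/(TP+FP)
= 43/(43+39)
= 43/82 = 52.44%

52.44%


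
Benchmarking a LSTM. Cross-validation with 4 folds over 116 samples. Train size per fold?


Fold size = 116/4 = 29
Training per fold = 116 - 29 = 87

87


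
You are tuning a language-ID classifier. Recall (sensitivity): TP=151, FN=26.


Recall = TP/(TP+FN)
= 151/(151+26)
= 151/177 = 85.31%

85.31%


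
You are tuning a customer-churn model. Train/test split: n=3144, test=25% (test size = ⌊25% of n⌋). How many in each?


Test = ⌊3144·25/100⌋ = 786
Train = 3144 - 786 = 2358

Train: 2358, Test: 786


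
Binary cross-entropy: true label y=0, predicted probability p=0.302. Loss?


BCE = -[y·ln(p) + (1-y)·ln(1-p)]
= -0 - 1·ln(1-0.302)
= -ln(0.698) = 0.3595

0.3595


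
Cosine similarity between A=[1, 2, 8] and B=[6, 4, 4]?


A·B = 1·6 + 2·4 + 8·4 = 46
‖A‖ = √69 = 8.3066, ‖B‖ = √68 = 8.2462
cos = 46/(√69·√68) = 46/√4692 = 0.6716

0.6716


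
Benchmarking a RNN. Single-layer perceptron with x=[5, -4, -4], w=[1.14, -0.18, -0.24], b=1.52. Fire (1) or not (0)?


z = (5)·(1.14) + (-4)·(-0.18) + (-4)·(-0.24) + 1.52
  = 8.9
step(z) = 1 (z≥0)

1


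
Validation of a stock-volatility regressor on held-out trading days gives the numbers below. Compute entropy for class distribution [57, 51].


Probabilities: [57/108, 51/108] ≈ [0.5278, 0.4722]
H = -((57/108)·log₂(57/108) + (51/108)·log₂(51/108))
  = 0.9978 bits

0.9978 bits


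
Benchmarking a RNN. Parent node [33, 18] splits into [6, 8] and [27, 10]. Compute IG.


Parent = [33, 18], H_parent = 0.9367
H_left = 0.9852 (n=14), H_right = 0.8419 (n=37)
H_children = (14/51)·0.9852 + (37/51)·0.8419 = 0.8812
IG = 0.9367 - 0.8812 = 0.0555

0.0555


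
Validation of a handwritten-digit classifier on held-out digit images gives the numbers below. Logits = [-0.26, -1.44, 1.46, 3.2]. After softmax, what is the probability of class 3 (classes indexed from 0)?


Exponentials: e^-0.26=0.7711, e^-1.44=0.2369, e^1.46=4.306, e^3.2=24.5325
Sum = 29.8465
Softmax = [0.0258, 0.0079, 0.1443, 0.822]
p[3] = 24.5325/29.8465 = 0.822

0.822


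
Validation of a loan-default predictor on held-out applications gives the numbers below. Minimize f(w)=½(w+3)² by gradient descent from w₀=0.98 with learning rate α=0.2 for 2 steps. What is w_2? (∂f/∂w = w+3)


step 1: grad = 0.98+3 = 3.98; w = 0.98 - 0.2·(3.98) = 0.184
step 2: grad = 0.184+3 = 3.184; w = 0.184 - 0.2·(3.184) = -0.4528

-0.4528


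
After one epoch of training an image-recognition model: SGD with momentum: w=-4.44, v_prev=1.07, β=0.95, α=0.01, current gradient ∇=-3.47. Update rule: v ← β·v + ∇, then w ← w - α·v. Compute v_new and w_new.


v_new = 0.95·1.07 - 3.47 = 1.0165 - 3.47 = -2.4535
w_new = -4.44 - 0.01·-2.4535 = -4.44 + 0.024535 = -4.415465

v_new=-2.4535, w_new=-4.415465


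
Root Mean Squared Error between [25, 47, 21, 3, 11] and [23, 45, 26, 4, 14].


MSE = 43/5 = 8.6
RMSE = √(43/5) = 2.9326

2.9326


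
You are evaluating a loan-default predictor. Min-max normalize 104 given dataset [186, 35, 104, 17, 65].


min=17, max=186
(104-17)/(186-17) = 87/169 = 0.5148

0.5148


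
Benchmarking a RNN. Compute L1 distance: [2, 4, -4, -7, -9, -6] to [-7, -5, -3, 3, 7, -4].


d = |2+ 7| + |4+ 5| + |-4+ 3| + |-7-3| + |-9-7| + |-6+ 4|
  = 9 + 9 + 1 + 10 + 16 + 2
  = 47

47


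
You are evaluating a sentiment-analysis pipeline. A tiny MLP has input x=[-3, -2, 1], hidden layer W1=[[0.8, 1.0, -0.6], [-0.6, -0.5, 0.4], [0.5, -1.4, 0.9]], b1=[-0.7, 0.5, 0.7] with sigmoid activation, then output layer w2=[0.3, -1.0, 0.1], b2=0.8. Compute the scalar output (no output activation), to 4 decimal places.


z1[0] = (0.8)·(-3) + (1.0)·(-2) + (-0.6)·(1) - 0.7 = -5.7
z1[1] = (-0.6)·(-3) + (-0.5)·(-2) + (0.4)·(1) + 0.5 = 3.7
z1[2] = (0.5)·(-3) + (-1.4)·(-2) + (0.9)·(1) + 0.7 = 2.9
h = sigmoid(z1) = [0.0033, 0.9759, 0.9478]
output = (0.3)·(0.0033) + (-1.0)·(0.9759) + (0.1)·(0.9478) + 0.8 = -0.0801

-0.0801


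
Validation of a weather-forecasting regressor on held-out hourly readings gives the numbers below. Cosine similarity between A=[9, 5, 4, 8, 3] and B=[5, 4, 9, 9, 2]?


A·B = 9·5 + 5·4 + 4·9 + 8·9 + 3·2 = 179
‖A‖ = √195 = 13.9642, ‖B‖ = √207 = 14.3875
cos = 179/(√195·√207) = 179/√40365 = 0.8909

0.8909


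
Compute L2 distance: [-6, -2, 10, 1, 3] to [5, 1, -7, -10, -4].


d = √((-6-5)² + (-2-1)² + (10+ 7)² + (1+ 10)² + (3+ 4)²)
  = √(121 + 9 + 289 + 121 + 49)
  = √589 = 24.2693

24.2693


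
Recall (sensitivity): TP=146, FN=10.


Recall = TP/(TP+FN)
= 146/(146+10)
= 146/156 = 93.59%

93.59%


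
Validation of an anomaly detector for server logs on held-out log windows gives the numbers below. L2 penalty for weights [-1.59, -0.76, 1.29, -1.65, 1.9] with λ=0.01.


‖w‖₂² = (-1.59)² + (-0.76)² + (1.29)² + (-1.65)² + (1.9)²
     = 2.5281 + 0.5776 + 1.6641 + 2.7225 + 3.61
     = 11.1023
λ·‖w‖₂² = 0.01·11.1023 = 0.111023

0.111023


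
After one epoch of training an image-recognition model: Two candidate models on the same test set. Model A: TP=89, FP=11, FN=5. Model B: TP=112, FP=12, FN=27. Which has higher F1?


Model A: P=89/100=0.89, R=89/94=0.9468, F1=2PR/(P+R)=2TP/(2TP+FP+FN)=178/194=0.9175
Model B: P=112/124=0.9032, R=112/139=0.8058, F1=2PR/(P+R)=2TP/(2TP+FP+FN)=224/263=0.8517
0.9175 > 0.8517 → Model A

Model A


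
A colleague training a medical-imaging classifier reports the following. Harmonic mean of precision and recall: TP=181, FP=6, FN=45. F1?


Precision = 181/187 = 0.9679
Recall = 181/226 = 0.8009
F1 = 2·P·R/(P+R) = 2·TP/(2·TP+FP+FN) = 362/(362+6+45) = 362/413 = 0.8765

0.8765


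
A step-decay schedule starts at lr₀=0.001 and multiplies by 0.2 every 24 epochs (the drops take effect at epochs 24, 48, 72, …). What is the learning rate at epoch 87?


n_drops = ⌊87/24⌋ = 3
lr = 0.001·0.2^3 = 0.001·0.008 = 0.000008

0.000008


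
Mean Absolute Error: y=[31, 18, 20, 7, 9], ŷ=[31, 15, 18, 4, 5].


Absolute errors: |31-31|=0, |18-15|=3, |20-18|=2, |7-4|=3, |9-5|=4
Sum = 12
MAE = 12/5 = 12/5

12/5


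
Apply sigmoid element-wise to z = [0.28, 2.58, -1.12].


σ(0.28) = 1/(1+e^-0.28) = 0.5695
σ(2.58) = 1/(1+e^-2.58) = 0.9296
σ(-1.12) = 1/(1+e^1.12) = 0.246
result = [0.5695, 0.9296, 0.246]

[0.5695, 0.9296, 0.246]


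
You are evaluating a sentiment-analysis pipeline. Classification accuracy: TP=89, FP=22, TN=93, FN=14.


Accuracy = (TP+TN)/(TP+TN+FP+FN)
= (89+93)/(218)
= 182/218 = 83.49%

83.49%


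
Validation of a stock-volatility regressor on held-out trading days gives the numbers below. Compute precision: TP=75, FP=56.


Precision = TP/(TP+FP)
= 75/(75+56)
= 75/131 = 57.25%

57.25%


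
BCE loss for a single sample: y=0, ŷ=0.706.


BCE = -[y·ln(p) + (1-y)·ln(1-p)]
= -0 - 1·ln(1-0.706)
= -ln(0.294) = 1.2242

1.2242


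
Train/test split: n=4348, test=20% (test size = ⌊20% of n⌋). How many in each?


Test = ⌊4348·20/100⌋ = 869
Train = 4348 - 869 = 3479

Train: 3479, Test: 869


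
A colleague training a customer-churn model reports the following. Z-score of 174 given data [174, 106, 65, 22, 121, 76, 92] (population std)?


μ = 93.7143, σ = 44.119
z = (174 - 93.7143)/44.119 = 1.8198

1.8198


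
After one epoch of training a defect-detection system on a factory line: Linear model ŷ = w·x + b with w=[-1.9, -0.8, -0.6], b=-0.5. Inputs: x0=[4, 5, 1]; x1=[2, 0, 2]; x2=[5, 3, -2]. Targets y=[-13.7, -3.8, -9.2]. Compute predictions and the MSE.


ŷ0 = (-1.9)·(4) + (-0.8)·(5) + (-0.6)·(1) - 0.5 = -12.7
ŷ1 = (-1.9)·(2) + (-0.8)·(0) + (-0.6)·(2) - 0.5 = -5.5
ŷ2 = (-1.9)·(5) + (-0.8)·(3) + (-0.6)·(-2) - 0.5 = -11.2
errors² = [1.0, 2.89, 4.0]
MSE = 7.8900/3 = 2.63

2.63


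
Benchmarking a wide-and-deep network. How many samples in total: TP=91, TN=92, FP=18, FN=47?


Total = TP + TN + FP + FN
= 91 + 92 + 18 + 47
= 248
(Predicted positive: 109, predicted negative: 139)

248


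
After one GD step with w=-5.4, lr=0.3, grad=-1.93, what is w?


w_new = w - α·∇
= -5.4 - 0.3·-1.93
= -5.4 + 0.579
= -4.821

-4.821


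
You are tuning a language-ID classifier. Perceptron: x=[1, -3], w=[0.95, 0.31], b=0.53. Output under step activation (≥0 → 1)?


z = (1)·(0.95) + (-3)·(0.31) + 0.53
  = 0.55
step(z) = 1 (z≥0)

1


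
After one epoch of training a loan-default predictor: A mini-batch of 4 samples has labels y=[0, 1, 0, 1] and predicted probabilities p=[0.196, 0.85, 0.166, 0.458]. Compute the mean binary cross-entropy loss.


L[0] = -ln(1-0.196) = -ln(0.804) = 0.2182
L[1] = -ln(0.85) = 0.1625
L[2] = -ln(1-0.166) = -ln(0.834) = 0.1815
L[3] = -ln(0.458) = 0.7809
mean = (0.2182 + 0.1625 + 0.1815 + 0.7809)/4 = 0.3358

0.3358


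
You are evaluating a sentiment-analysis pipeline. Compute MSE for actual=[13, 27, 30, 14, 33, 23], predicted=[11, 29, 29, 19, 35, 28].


Squared errors: (13-11)²=4, (27-29)²=4, (30-29)²=1, (14-19)²=25, (33-35)²=4, (23-28)²=25
Sum = 63
MSE = 63/6 = 21/2

21/2


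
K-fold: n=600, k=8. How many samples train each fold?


Fold size = 600/8 = 75
Training per fold = 600 - 75 = 525

525


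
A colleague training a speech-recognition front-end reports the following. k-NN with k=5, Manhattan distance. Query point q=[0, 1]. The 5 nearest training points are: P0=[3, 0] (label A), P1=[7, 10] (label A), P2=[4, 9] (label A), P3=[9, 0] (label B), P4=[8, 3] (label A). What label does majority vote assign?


d(q,P0) = 4  (label A)
d(q,P1) = 16  (label A)
d(q,P2) = 12  (label A)
d(q,P3) = 10  (label B)
d(q,P4) = 10  (label A)
Votes: A=4, B=1
Majority → A

A


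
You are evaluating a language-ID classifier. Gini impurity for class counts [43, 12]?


Probabilities: [43/55, 12/55] ≈ [0.7818, 0.2182]
Σpᵢ² = (1849 + 144)/55² = 1993/3025
Gini = 1 - Σpᵢ² = 1 - 1993/3025 = 0.3412

0.3412


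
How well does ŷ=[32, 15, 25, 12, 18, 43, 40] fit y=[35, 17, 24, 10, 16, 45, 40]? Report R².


ȳ = 26.7143
SS_res = Σ(y-ŷ)² = 26
SS_tot = Σ(y-ȳ)² = 1075.43
R² = 1 - SS_res/SS_tot = 1 - 0.0242 = 0.9758

0.9758


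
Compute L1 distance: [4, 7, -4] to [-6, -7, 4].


d = |4+ 6| + |7+ 7| + |-4-4|
  = 10 + 14 + 8
  = 32

32


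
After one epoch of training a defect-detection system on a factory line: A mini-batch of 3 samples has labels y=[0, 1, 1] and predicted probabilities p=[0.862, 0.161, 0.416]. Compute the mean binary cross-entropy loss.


L[0] = -ln(1-0.862) = -ln(0.138) = 1.9805
L[1] = -ln(0.161) = 1.8264
L[2] = -ln(0.416) = 0.8771
mean = (1.9805 + 1.8264 + 0.8771)/3 = 1.5613

1.5613


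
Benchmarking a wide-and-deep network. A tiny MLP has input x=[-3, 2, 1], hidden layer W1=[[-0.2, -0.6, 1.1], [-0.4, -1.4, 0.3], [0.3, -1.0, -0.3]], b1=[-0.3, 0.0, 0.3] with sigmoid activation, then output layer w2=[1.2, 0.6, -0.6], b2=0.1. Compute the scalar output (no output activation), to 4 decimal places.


z1[0] = (-0.2)·(-3) + (-0.6)·(2) + (1.1)·(1) - 0.3 = 0.2
z1[1] = (-0.4)·(-3) + (-1.4)·(2) + (0.3)·(1) + 0.0 = -1.3
z1[2] = (0.3)·(-3) + (-1.0)·(2) + (-0.3)·(1) + 0.3 = -2.9
h = sigmoid(z1) = [0.5498, 0.2142, 0.0522]
output = (1.2)·(0.5498) + (0.6)·(0.2142) + (-0.6)·(0.0522) + 0.1 = 0.857

0.857


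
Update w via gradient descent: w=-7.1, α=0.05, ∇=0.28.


w_new = w - α·∇
= -7.1 - 0.05·0.28
= -7.1 - 0.014
= -7.114

-7.114


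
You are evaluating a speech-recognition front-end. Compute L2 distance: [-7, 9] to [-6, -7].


d = √((-7+ 6)² + (9+ 7)²)
  = √(1 + 256)
  = √257 = 16.0312

16.0312


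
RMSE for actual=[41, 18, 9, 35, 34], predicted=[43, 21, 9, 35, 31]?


MSE = 22/5 = 4.4
RMSE = √(22/5) = 2.0976

2.0976


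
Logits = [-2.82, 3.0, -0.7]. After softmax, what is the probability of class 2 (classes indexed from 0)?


Exponentials: e^-2.82=0.0596, e^3.0=20.0855, e^-0.7=0.4966
Sum = 20.6417
Softmax = [0.0029, 0.9731, 0.0241]
p[2] = 0.4966/20.6417 = 0.0241

0.0241


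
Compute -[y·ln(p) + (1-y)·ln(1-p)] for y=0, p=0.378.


BCE = -[y·ln(p) + (1-y)·ln(1-p)]
= -0 - 1·ln(1-0.378)
= -ln(0.622) = 0.4748

0.4748


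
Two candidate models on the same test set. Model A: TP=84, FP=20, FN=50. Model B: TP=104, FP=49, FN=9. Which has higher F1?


Model A: P=84/104=0.8077, R=84/134=0.6269, F1=2PR/(P+R)=2TP/(2TP+FP+FN)=168/238=0.7059
Model B: P=104/153=0.6797, R=104/113=0.9204, F1=2PR/(P+R)=2TP/(2TP+FP+FN)=208/266=0.782
0.7059 < 0.782 → Model B

Model B


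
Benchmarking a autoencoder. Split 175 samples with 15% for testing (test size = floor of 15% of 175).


Test = ⌊175·15/100⌋ = 26
Train = 175 - 26 = 149

Train: 149, Test: 26


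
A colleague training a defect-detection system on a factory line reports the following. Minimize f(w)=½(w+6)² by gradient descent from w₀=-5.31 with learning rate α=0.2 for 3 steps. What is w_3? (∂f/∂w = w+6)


step 1: grad = -5.31+6 = 0.69; w = -5.31 - 0.2·(0.69) = -5.448
step 2: grad = -5.448+6 = 0.552; w = -5.448 - 0.2·(0.552) = -5.5584
step 3: grad = -5.5584+6 = 0.4416; w = -5.5584 - 0.2·(0.4416) = -5.64672

-5.64672


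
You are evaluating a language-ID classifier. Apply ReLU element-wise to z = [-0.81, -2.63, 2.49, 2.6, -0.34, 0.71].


ReLU(-0.81) = max(0, -0.81) = 0.0
ReLU(-2.63) = max(0, -2.63) = 0.0
ReLU(2.49) = max(0, 2.49) = 2.49
ReLU(2.6) = max(0, 2.6) = 2.6
ReLU(-0.34) = max(0, -0.34) = 0.0
ReLU(0.71) = max(0, 0.71) = 0.71
result = [0.0, 0.0, 2.49, 2.6, 0.0, 0.71]

[0.0, 0.0, 2.49, 2.6, 0.0, 0.71]


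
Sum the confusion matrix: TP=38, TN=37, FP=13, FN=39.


Total = TP + TN + FP + FN
= 38 + 37 + 13 + 39
= 127
(Predicted positive: 51, predicted negative: 76)

127


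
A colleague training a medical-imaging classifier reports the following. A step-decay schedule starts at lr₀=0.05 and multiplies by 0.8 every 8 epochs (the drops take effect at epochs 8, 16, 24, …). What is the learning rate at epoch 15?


n_drops = ⌊15/8⌋ = 1
lr = 0.05·0.8^1 = 0.05·0.8 = 0.04

0.04


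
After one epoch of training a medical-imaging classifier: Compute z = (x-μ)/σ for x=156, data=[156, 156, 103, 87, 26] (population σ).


μ = 105.6, σ = 48.5164
z = (156 - 105.6)/48.5164 = 1.0388

1.0388


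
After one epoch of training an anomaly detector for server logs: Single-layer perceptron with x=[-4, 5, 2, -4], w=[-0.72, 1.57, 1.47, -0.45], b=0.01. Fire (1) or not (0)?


z = (-4)·(-0.72) + (5)·(1.57) + (2)·(1.47) + (-4)·(-0.45) + 0.01
  = 15.48
step(z) = 1 (z≥0)

1


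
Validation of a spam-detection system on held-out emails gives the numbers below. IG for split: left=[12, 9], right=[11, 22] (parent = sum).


Parent = [23, 31], H_parent = 0.9841
H_left = 0.9852 (n=21), H_right = 0.9183 (n=33)
H_children = (21/54)·0.9852 + (33/54)·0.9183 = 0.9443
IG = 0.9841 - 0.9443 = 0.0398

0.0398


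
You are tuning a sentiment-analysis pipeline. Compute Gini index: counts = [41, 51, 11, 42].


Probabilities: [41/145, 51/145, 11/145, 42/145] ≈ [0.2828, 0.3517, 0.0759, 0.2897]
Σpᵢ² = (1681 + 2601 + 121 + 1764)/145² = 6167/21025
Gini = 1 - Σpᵢ² = 1 - 6167/21025 = 0.7067

0.7067


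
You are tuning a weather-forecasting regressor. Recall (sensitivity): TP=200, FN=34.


Recall = TP/(TP+FN)
= 200/(200+34)
= 200/234 = 85.47%

85.47%


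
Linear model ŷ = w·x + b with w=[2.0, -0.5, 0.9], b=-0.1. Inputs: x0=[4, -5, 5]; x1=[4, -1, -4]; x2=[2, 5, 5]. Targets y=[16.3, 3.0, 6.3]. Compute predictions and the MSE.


ŷ0 = (2.0)·(4) + (-0.5)·(-5) + (0.9)·(5) - 0.1 = 14.9
ŷ1 = (2.0)·(4) + (-0.5)·(-1) + (0.9)·(-4) - 0.1 = 4.8
ŷ2 = (2.0)·(2) + (-0.5)·(5) + (0.9)·(5) - 0.1 = 5.9
errors² = [1.96, 3.24, 0.16]
MSE = 5.3600/3 = 1.7867

1.7867


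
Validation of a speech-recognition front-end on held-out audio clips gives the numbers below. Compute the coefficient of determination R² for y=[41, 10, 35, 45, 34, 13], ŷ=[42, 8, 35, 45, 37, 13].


ȳ = 29.6667
SS_res = Σ(y-ŷ)² = 14
SS_tot = Σ(y-ȳ)² = 1075.33
R² = 1 - SS_res/SS_tot = 1 - 0.013 = 0.987

0.987


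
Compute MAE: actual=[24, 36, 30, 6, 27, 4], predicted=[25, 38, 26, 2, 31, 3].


Absolute errors: |24-25|=1, |36-38|=2, |30-26|=4, |6-2|=4, |27-31|=4, |4-3|=1
Sum = 16
MAE = 16/6 = 8/3

8/3


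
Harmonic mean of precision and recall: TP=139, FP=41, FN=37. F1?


Precision = 139/180 = 0.7722
Recall = 139/176 = 0.7898
F1 = 2·P·R/(P+R) = 2·TP/(2·TP+FP+FN) = 278/(278+41+37) = 278/356 = 0.7809

0.7809


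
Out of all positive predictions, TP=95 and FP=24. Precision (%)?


Precision = TP/(TP+FP)
= 95/(95+24)
= 95/119 = 79.83%

79.83%


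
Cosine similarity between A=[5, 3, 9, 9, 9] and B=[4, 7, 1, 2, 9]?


A·B = 5·4 + 3·7 + 9·1 + 9·2 + 9·9 = 149
‖A‖ = √277 = 16.6433, ‖B‖ = √151 = 12.2882
cos = 149/(√277·√151) = 149/√41827 = 0.7285

0.7285


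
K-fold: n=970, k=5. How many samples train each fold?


Fold size = 970/5 = 194
Training per fold = 970 - 194 = 776

776


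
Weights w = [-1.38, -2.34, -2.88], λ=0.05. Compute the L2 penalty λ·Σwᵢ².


‖w‖₂² = (-1.38)² + (-2.34)² + (-2.88)²
     = 1.9044 + 5.4756 + 8.2944
     = 15.6744
λ·‖w‖₂² = 0.05·15.6744 = 0.78372

0.78372


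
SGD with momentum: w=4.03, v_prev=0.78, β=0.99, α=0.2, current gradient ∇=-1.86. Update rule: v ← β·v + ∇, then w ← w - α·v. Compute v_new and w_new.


v_new = 0.99·0.78 - 1.86 = 0.7722 - 1.86 = -1.0878
w_new = 4.03 - 0.2·-1.0878 = 4.03 + 0.21756 = 4.24756

v_new=-1.0878, w_new=4.24756


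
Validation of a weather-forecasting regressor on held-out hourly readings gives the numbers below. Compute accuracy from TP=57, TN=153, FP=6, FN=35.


Accuracy = (TP+TN)/(TP+TN+FP+FN)
= (57+153)/(251)
= 210/251 = 83.67%

83.67%


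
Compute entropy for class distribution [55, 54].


Probabilities: [55/109, 54/109] ≈ [0.5046, 0.4954]
H = -((55/109)·log₂(55/109) + (54/109)·log₂(54/109))
  = 0.9999 bits

0.9999 bits


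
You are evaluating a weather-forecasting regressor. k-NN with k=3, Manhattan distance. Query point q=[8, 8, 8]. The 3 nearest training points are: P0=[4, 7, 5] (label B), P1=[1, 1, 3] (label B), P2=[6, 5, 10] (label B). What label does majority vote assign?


d(q,P0) = 8  (label B)
d(q,P1) = 19  (label B)
d(q,P2) = 7  (label B)
Votes: A=0, B=3
Majority → B

B


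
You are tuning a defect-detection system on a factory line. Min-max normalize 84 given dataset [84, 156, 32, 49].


min=32, max=156
(84-32)/(156-32) = 52/124 = 0.4194

0.4194


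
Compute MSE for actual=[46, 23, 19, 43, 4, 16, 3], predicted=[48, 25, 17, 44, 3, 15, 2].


Squared errors: (46-48)²=4, (23-25)²=4, (19-17)²=4, (43-44)²=1, (4-3)²=1, (16-15)²=1, (3-2)²=1
Sum = 16
MSE = 16/7 = 16/7

16/7


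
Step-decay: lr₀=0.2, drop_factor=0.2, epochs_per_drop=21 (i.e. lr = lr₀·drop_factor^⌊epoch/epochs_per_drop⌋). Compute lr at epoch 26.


n_drops = ⌊26/21⌋ = 1
lr = 0.2·0.2^1 = 0.2·0.2 = 0.04

0.04


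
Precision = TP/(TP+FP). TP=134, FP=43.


Precision = TP/(TP+FP)
= 134/(134+43)
= 134/177 = 75.71%

75.71%


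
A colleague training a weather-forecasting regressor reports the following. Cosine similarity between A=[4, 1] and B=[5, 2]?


A·B = 4·5 + 1·2 = 22
‖A‖ = √17 = 4.1231, ‖B‖ = √29 = 5.3852
cos = 22/(√17·√29) = 22/√493 = 0.9908

0.9908


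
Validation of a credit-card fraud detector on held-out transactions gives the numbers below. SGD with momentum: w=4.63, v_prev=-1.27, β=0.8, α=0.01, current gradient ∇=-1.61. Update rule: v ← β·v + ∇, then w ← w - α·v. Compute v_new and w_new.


v_new = 0.8·-1.27 - 1.61 = -1.016 - 1.61 = -2.626
w_new = 4.63 - 0.01·-2.626 = 4.63 + 0.02626 = 4.65626

v_new=-2.626, w_new=4.65626


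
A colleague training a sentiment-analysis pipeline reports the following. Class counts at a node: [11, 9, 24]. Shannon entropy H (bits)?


Probabilities: [11/44, 9/44, 24/44] ≈ [0.25, 0.2045, 0.5455]
H = -((11/44)·log₂(11/44) + (9/44)·log₂(9/44) + (24/44)·log₂(24/44))
  = 1.4453 bits

1.4453 bits


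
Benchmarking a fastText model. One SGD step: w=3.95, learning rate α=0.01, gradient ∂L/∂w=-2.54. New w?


w_new = w - α·∇
= 3.95 - 0.01·-2.54
= 3.95 + 0.0254
= 3.9754

3.9754


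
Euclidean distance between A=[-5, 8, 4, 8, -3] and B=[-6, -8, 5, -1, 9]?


d = √((-5+ 6)² + (8+ 8)² + (4-5)² + (8+ 1)² + (-3-9)²)
  = √(1 + 256 + 1 + 81 + 144)
  = √483 = 21.9773

21.9773


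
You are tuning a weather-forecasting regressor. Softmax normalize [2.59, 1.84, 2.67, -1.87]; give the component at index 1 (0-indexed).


Exponentials: e^2.59=13.3298, e^1.84=6.2965, e^2.67=14.44, e^-1.87=0.1541
Sum = 34.2204
Softmax = [0.3895, 0.184, 0.422, 0.0045]
p[1] = 6.2965/34.2204 = 0.184

0.184


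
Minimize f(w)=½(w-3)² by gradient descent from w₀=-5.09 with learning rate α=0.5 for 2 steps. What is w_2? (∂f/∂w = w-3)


step 1: grad = -5.09-3 = -8.09; w = -5.09 - 0.5·(-8.09) = -1.045
step 2: grad = -1.045-3 = -4.045; w = -1.045 - 0.5·(-4.045) = 0.9775

0.9775


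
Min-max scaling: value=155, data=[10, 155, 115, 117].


min=10, max=155
(155-10)/(155-10) = 145/145 = 1.0

1.0


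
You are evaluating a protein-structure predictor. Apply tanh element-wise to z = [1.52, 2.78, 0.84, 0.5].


tanh(1.52) = 0.9087
tanh(2.78) = 0.9923
tanh(0.84) = 0.6858
tanh(0.5) = 0.4621
result = [0.9087, 0.9923, 0.6858, 0.4621]

[0.9087, 0.9923, 0.6858, 0.4621]


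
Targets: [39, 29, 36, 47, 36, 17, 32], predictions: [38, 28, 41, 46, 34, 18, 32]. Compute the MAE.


Absolute errors: |39-38|=1, |29-28|=1, |36-41|=5, |47-46|=1, |36-34|=2, |17-18|=1, |32-32|=0
Sum = 11
MAE = 11/7 = 11/7

11/7


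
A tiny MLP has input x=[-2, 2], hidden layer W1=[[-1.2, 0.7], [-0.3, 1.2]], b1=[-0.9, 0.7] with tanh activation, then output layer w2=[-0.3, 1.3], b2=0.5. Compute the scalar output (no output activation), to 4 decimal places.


z1[0] = (-1.2)·(-2) + (0.7)·(2) - 0.9 = 2.9
z1[1] = (-0.3)·(-2) + (1.2)·(2) + 0.7 = 3.7
h = tanh(z1) = [0.994, 0.9988]
output = (-0.3)·(0.994) + (1.3)·(0.9988) + 0.5 = 1.5002

1.5002


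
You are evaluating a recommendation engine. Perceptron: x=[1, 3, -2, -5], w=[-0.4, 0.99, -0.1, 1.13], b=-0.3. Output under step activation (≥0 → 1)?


z = (1)·(-0.4) + (3)·(0.99) + (-2)·(-0.1) + (-5)·(1.13) - 0.3
  = -3.18
step(z) = 0 (z<0)

0


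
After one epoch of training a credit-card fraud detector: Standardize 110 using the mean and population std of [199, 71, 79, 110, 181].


μ = 128, σ = 52.5814
z = (110 - 128)/52.5814 = -0.3423

-0.3423


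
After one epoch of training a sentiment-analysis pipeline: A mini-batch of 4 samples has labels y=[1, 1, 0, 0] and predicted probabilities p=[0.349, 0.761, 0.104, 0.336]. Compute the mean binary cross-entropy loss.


L[0] = -ln(0.349) = 1.0527
L[1] = -ln(0.761) = 0.2731
L[2] = -ln(1-0.104) = -ln(0.896) = 0.1098
L[3] = -ln(1-0.336) = -ln(0.664) = 0.4095
mean = (1.0527 + 0.2731 + 0.1098 + 0.4095)/4 = 0.4613

0.4613


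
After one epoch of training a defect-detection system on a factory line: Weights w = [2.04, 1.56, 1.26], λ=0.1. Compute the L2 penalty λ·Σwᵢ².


‖w‖₂² = (2.04)² + (1.56)² + (1.26)²
     = 4.1616 + 2.4336 + 1.5876
     = 8.1828
λ·‖w‖₂² = 0.1·8.1828 = 0.81828

0.81828


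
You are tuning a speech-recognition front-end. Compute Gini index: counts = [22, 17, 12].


Probabilities: [22/51, 17/51, 12/51] ≈ [0.4314, 0.3333, 0.2353]
Σpᵢ² = (484 + 289 + 144)/51² = 917/2601
Gini = 1 - Σpᵢ² = 1 - 917/2601 = 0.6474

0.6474


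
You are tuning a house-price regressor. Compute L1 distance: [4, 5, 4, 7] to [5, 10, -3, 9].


d = |4-5| + |5-10| + |4+ 3| + |7-9|
  = 1 + 5 + 7 + 2
  = 15

15


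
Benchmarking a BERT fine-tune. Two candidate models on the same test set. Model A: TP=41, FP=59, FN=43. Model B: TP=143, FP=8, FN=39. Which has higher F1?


Model A: P=41/100=0.41, R=41/84=0.4881, F1=2PR/(P+R)=2TP/(2TP+FP+FN)=82/184=0.4457
Model B: P=143/151=0.947, R=143/182=0.7857, F1=2PR/(P+R)=2TP/(2TP+FP+FN)=286/333=0.8589
0.4457 < 0.8589 → Model B

Model B


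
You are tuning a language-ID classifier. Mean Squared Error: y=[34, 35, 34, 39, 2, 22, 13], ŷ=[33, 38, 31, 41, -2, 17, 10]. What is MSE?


Squared errors: (34-33)²=1, (35-38)²=9, (34-31)²=9, (39-41)²=4, (2+ 2)²=16, (22-17)²=25, (13-10)²=9
Sum = 73
MSE = 73/7 = 73/7

73/7


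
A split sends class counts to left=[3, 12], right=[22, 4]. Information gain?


Parent = [25, 16], H_parent = 0.965
H_left = 0.7219 (n=15), H_right = 0.6194 (n=26)
H_children = (15/41)·0.7219 + (26/41)·0.6194 = 0.6569
IG = 0.965 - 0.6569 = 0.3081

0.3081


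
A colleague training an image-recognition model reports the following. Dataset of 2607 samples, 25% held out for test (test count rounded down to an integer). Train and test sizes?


Test = ⌊2607·25/100⌋ = 651
Train = 2607 - 651 = 1956

Train: 1956, Test: 651


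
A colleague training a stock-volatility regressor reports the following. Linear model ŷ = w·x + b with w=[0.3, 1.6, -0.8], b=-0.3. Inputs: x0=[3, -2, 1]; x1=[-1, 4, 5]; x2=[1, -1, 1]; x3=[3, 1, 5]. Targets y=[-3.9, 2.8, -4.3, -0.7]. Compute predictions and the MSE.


ŷ0 = (0.3)·(3) + (1.6)·(-2) + (-0.8)·(1) - 0.3 = -3.4
ŷ1 = (0.3)·(-1) + (1.6)·(4) + (-0.8)·(5) - 0.3 = 1.8
ŷ2 = (0.3)·(1) + (1.6)·(-1) + (-0.8)·(1) - 0.3 = -2.4
ŷ3 = (0.3)·(3) + (1.6)·(1) + (-0.8)·(5) - 0.3 = -1.8
errors² = [0.25, 1.0, 3.61, 1.21]
MSE = 6.0700/4 = 1.5175

1.5175


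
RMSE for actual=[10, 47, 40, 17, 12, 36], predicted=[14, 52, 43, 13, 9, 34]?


MSE = 79/6 = 13.1667
RMSE = √(79/6) = 3.6286

3.6286


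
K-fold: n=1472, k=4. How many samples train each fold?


Fold size = 1472/4 = 368
Training per fold = 1472 - 368 = 1104

1104


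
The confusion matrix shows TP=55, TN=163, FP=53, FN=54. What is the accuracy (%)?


Accuracy = (TP+TN)/(TP+TN+FP+FN)
= (55+163)/(325)
= 218/325 = 67.08%

67.08%


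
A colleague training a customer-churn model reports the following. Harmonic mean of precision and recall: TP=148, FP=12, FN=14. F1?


Precision = 148/160 = 0.925
Recall = 148/162 = 0.9136
F1 = 2·P·R/(P+R) = 2·TP/(2·TP+FP+FN) = 296/(296+12+14) = 296/322 = 0.9193

0.9193


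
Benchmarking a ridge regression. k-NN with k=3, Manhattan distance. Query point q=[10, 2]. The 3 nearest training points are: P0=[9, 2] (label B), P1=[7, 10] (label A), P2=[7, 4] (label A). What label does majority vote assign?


d(q,P0) = 1  (label B)
d(q,P1) = 11  (label A)
d(q,P2) = 5  (label A)
Votes: A=2, B=1
Majority → A

A


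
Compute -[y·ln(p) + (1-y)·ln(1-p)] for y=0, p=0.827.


BCE = -[y·ln(p) + (1-y)·ln(1-p)]
= -0 - 1·ln(1-0.827)
= -ln(0.173) = 1.7545

1.7545


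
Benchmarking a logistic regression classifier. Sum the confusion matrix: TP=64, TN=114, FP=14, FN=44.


Total = TP + TN + FP + FN
= 64 + 114 + 14 + 44
= 236
(Predicted positive: 78, predicted negative: 158)

236


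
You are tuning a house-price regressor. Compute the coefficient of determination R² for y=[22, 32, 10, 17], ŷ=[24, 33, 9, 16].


ȳ = 20.25
SS_res = Σ(y-ŷ)² = 7
SS_tot = Σ(y-ȳ)² = 256.75
R² = 1 - SS_res/SS_tot = 1 - 0.0273 = 0.9727

0.9727


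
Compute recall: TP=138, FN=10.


Recall = TP/(TP+FN)
= 138/(138+10)
= 138/148 = 93.24%

93.24%


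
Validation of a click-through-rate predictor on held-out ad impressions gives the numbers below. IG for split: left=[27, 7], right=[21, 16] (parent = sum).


Parent = [48, 23], H_parent = 0.9086
H_left = 0.7335 (n=34), H_right = 0.9868 (n=37)
H_children = (34/71)·0.7335 + (37/71)·0.9868 = 0.8655
IG = 0.9086 - 0.8655 = 0.0431

0.0431


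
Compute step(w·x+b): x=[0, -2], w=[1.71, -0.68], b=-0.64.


z = (0)·(1.71) + (-2)·(-0.68) - 0.64
  = 0.72
step(z) = 1 (z≥0)

1


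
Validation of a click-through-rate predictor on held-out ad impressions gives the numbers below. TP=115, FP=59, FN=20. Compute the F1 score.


Precision = 115/174 = 0.6609
Recall = 115/135 = 0.8519
F1 = 2·P·R/(P+R) = 2·TP/(2·TP+FP+FN) = 230/(230+59+20) = 230/309 = 0.7443

0.7443


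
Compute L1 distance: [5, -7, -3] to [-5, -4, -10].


d = |5+ 5| + |-7+ 4| + |-3+ 10|
  = 10 + 3 + 7
  = 20

20


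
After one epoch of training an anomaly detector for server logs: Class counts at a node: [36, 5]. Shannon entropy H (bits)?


Probabilities: [36/41, 5/41] ≈ [0.878, 0.122]
H = -((36/41)·log₂(36/41) + (5/41)·log₂(5/41))
  = 0.5349 bits

0.5349 bits


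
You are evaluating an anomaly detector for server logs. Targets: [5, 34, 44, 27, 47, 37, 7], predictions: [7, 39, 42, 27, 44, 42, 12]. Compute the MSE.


Squared errors: (5-7)²=4, (34-39)²=25, (44-42)²=4, (27-27)²=0, (47-44)²=9, (37-42)²=25, (7-12)²=25
Sum = 92
MSE = 92/7 = 92/7

92/7


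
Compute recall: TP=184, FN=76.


Recall = TP/(TP+FN)
= 184/(184+76)
= 184/260 = 70.77%

70.77%


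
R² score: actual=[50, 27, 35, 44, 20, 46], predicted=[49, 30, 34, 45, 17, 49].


ȳ = 37
SS_res = Σ(y-ŷ)² = 30
SS_tot = Σ(y-ȳ)² = 692
R² = 1 - SS_res/SS_tot = 1 - 0.0434 = 0.9566

0.9566


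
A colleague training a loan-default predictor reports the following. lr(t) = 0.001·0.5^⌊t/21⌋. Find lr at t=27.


n_drops = ⌊27/21⌋ = 1
lr = 0.001·0.5^1 = 0.001·0.5 = 0.0005

0.0005


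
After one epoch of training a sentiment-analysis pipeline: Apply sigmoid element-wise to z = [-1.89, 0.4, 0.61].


σ(-1.89) = 1/(1+e^1.89) = 0.1312
σ(0.4) = 1/(1+e^-0.4) = 0.5987
σ(0.61) = 1/(1+e^-0.61) = 0.6479
result = [0.1312, 0.5987, 0.6479]

[0.1312, 0.5987, 0.6479]


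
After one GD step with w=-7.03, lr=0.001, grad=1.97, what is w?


w_new = w - α·∇
= -7.03 - 0.001·1.97
= -7.03 - 0.00197
= -7.03197

-7.03197


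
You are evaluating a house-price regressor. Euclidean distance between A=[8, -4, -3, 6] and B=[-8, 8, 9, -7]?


d = √((8+ 8)² + (-4-8)² + (-3-9)² + (6+ 7)²)
  = √(256 + 144 + 144 + 169)
  = √713 = 26.7021

26.7021


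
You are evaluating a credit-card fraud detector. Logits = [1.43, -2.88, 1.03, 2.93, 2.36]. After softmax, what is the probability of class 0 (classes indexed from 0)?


Exponentials: e^1.43=4.1787, e^-2.88=0.0561, e^1.03=2.8011, e^2.93=18.7276, e^2.36=10.591
Sum = 36.3545
Softmax = [0.1149, 0.0015, 0.077, 0.5151, 0.2913]
p[0] = 4.1787/36.3545 = 0.1149

0.1149


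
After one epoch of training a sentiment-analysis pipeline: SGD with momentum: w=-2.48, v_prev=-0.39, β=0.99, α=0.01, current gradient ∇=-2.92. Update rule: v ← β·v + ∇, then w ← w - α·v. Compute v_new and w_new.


v_new = 0.99·-0.39 - 2.92 = -0.3861 - 2.92 = -3.3061
w_new = -2.48 - 0.01·-3.3061 = -2.48 + 0.033061 = -2.446939

v_new=-3.3061, w_new=-2.446939


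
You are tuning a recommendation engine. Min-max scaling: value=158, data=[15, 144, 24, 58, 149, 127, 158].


min=15, max=158
(158-15)/(158-15) = 143/143 = 1.0

1.0


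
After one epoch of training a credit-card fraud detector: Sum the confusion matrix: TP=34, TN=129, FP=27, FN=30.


Total = TP + TN + FP + FN
= 34 + 129 + 27 + 30
= 220
(Predicted positive: 61, predicted negative: 159)

220


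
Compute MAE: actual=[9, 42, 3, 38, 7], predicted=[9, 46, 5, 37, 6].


Absolute errors: |9-9|=0, |42-46|=4, |3-5|=2, |38-37|=1, |7-6|=1
Sum = 8
MAE = 8/5 = 8/5

8/5


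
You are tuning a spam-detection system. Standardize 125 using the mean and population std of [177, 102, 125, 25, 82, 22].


μ = 88.8333, σ = 54.5326
z = (125 - 88.8333)/54.5326 = 0.6632

0.6632


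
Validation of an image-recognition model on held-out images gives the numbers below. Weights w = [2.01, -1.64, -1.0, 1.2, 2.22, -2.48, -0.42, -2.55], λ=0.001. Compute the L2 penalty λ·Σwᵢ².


‖w‖₂² = (2.01)² + (-1.64)² + (-1.0)² + (1.2)² + (2.22)² + (-2.48)² + (-0.42)² + (-2.55)²
     = 4.0401 + 2.6896 + 1 + 1.44 + 4.9284 + 6.1504 + 0.1764 + 6.5025
     = 26.9274
λ·‖w‖₂² = 0.001·26.9274 = 0.026927

0.026927


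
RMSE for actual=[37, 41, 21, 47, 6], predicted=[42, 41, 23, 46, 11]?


MSE = 55/5 = 11
RMSE = √(55/5) = 3.3166

3.3166


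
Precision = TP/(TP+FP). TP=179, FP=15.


Precision = TP/(TP+FP)
= 179/(179+15)
= 179/194 = 92.27%

92.27%


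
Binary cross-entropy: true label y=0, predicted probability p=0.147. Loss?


BCE = -[y·ln(p) + (1-y)·ln(1-p)]
= -0 - 1·ln(1-0.147)
= -ln(0.853) = 0.159

0.159


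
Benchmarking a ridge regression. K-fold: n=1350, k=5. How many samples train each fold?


Fold size = 1350/5 = 270
Training per fold = 1350 - 270 = 1080

1080


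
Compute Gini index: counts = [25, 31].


Probabilities: [25/56, 31/56] ≈ [0.4464, 0.5536]
Σpᵢ² = (625 + 961)/56² = 1586/3136
Gini = 1 - Σpᵢ² = 1 - 1586/3136 = 0.4943

0.4943


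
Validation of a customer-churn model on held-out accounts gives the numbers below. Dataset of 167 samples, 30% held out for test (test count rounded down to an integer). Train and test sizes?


Test = ⌊167·30/100⌋ = 50
Train = 167 - 50 = 117

Train: 117, Test: 50


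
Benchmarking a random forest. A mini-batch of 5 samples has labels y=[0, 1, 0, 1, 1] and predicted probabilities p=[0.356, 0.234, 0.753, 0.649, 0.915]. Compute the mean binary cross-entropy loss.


L[0] = -ln(1-0.356) = -ln(0.644) = 0.4401
L[1] = -ln(0.234) = 1.4524
L[2] = -ln(1-0.753) = -ln(0.247) = 1.3984
L[3] = -ln(0.649) = 0.4323
L[4] = -ln(0.915) = 0.0888
mean = (0.4401 + 1.4524 + 1.3984 + 0.4323 + 0.0888)/5 = 0.7624

0.7624


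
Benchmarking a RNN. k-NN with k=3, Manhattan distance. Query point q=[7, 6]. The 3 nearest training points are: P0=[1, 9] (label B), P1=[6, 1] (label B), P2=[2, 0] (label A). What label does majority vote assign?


d(q,P0) = 9  (label B)
d(q,P1) = 6  (label B)
d(q,P2) = 11  (label A)
Votes: A=1, B=2
Majority → B

B


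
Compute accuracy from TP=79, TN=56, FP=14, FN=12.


Accuracy = (TP+TN)/(TP+TN+FP+FN)
= (79+56)/(161)
= 135/161 = 83.85%

83.85%


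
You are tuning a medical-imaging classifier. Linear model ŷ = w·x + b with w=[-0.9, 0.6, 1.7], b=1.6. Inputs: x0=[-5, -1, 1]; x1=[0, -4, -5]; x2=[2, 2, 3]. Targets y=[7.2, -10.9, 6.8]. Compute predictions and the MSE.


ŷ0 = (-0.9)·(-5) + (0.6)·(-1) + (1.7)·(1) + 1.6 = 7.2
ŷ1 = (-0.9)·(0) + (0.6)·(-4) + (1.7)·(-5) + 1.6 = -9.3
ŷ2 = (-0.9)·(2) + (0.6)·(2) + (1.7)·(3) + 1.6 = 6.1
errors² = [0.0, 2.56, 0.49]
MSE = 3.0500/3 = 1.0167

1.0167


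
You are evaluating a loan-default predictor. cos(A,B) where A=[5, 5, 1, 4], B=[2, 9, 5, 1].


A·B = 5·2 + 5·9 + 1·5 + 4·1 = 64
‖A‖ = √67 = 8.1854, ‖B‖ = √111 = 10.5357
cos = 64/(√67·√111) = 64/√7437 = 0.7421

0.7421


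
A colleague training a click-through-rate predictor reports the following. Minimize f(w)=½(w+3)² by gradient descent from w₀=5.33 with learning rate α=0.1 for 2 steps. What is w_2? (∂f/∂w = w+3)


step 1: grad = 5.33+3 = 8.33; w = 5.33 - 0.1·(8.33) = 4.497
step 2: grad = 4.497+3 = 7.497; w = 4.497 - 0.1·(7.497) = 3.7473

3.7473


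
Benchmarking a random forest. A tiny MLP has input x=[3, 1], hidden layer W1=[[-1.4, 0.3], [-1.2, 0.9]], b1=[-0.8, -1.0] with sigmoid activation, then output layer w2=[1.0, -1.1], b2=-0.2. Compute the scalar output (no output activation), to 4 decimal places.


z1[0] = (-1.4)·(3) + (0.3)·(1) - 0.8 = -4.7
z1[1] = (-1.2)·(3) + (0.9)·(1) - 1.0 = -3.7
h = sigmoid(z1) = [0.009, 0.0241]
output = (1.0)·(0.009) + (-1.1)·(0.0241) - 0.2 = -0.2175

-0.2175
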